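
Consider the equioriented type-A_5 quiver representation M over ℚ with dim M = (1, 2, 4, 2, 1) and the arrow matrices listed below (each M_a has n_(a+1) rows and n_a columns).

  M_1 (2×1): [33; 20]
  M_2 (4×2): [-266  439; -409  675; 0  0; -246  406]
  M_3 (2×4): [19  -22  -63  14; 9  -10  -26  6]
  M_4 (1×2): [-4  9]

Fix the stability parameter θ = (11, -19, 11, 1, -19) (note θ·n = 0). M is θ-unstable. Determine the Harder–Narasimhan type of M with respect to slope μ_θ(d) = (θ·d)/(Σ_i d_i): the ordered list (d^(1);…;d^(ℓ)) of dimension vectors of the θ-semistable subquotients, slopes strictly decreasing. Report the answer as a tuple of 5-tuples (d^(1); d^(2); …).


Via rank(M_{q-1}∘⋯∘M_p): M ≅ I[1,3], I[2,5], I[3,3], I[3,4].
μ_θ-semistable layers: μ^(1)=11; μ^(2)=6; μ^(3)=-7/3; μ^(4)=-4; μ^(5)=-19

((0, 0, 2, 0, 0); (0, 0, 1, 1, 0); (0, 0, 1, 1, 1); (1, 1, 0, 0, 0); (0, 1, 0, 0, 0))


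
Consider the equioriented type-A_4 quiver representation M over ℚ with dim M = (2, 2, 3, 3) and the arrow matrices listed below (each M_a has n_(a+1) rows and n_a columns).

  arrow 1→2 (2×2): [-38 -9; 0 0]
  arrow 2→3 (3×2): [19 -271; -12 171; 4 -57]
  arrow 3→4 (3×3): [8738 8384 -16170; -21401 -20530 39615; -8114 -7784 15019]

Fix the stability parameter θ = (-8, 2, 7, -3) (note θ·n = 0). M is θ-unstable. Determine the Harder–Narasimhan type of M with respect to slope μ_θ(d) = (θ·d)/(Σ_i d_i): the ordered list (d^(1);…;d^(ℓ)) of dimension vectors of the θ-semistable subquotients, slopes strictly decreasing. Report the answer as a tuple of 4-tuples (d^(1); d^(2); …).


Barcode: M ≅ I[1,1], I[1,4], I[2,4], I[3,4]. HN layers by μ_θ (2 steps, strictly decreasing):
  μ^(1)=2; μ^(2)=-8

((0, 2, 3, 3); (2, 0, 0, 0))


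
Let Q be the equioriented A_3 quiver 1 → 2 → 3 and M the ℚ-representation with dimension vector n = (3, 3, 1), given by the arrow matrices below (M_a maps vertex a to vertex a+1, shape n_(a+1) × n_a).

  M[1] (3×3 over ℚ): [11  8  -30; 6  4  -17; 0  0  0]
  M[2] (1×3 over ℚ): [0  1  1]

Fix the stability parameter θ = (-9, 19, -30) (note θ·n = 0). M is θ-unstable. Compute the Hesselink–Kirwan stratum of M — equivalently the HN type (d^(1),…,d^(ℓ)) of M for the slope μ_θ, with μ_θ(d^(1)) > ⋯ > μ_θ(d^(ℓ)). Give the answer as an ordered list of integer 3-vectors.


Interval decomposition of M: I[1,1], I[1,2], I[1,3], I[2,2].
HN type (ℓ=3): μ^(1)=19; μ^(2)=-11/2; μ^(3)=-9

((0, 2, 0); (0, 1, 1); (3, 0, 0))


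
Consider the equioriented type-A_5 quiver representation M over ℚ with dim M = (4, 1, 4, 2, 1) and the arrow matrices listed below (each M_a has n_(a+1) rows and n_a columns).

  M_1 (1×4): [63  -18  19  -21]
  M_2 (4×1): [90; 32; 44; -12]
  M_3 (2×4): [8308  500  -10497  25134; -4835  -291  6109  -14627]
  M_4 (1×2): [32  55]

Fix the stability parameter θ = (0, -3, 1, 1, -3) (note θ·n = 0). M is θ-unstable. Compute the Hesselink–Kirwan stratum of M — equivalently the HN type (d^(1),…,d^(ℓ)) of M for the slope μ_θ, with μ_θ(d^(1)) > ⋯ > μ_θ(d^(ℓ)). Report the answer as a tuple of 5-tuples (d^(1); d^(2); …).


Via rank(M_{q-1}∘⋯∘M_p): M ≅ I[1,1]^3, I[1,5], I[3,3]^2, I[3,4].
μ_θ-semistable layers: μ^(1)=1; μ^(2)=0; μ^(3)=-1/3; μ^(4)=-3/2

((0, 0, 3, 1, 0); (3, 0, 0, 0, 0); (0, 0, 1, 1, 1); (1, 1, 0, 0, 0))


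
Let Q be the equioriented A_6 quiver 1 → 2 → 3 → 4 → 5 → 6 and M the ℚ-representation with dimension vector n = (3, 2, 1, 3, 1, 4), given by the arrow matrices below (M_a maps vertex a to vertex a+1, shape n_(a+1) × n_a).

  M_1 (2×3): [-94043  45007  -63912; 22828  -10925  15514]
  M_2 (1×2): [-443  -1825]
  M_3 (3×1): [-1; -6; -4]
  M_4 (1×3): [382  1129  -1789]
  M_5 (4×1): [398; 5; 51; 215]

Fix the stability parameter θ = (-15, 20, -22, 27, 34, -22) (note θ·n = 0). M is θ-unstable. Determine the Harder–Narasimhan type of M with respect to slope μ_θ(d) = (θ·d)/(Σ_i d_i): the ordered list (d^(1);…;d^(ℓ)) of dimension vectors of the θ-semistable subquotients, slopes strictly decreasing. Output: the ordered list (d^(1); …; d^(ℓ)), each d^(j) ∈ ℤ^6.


Via rank(M_{q-1}∘⋯∘M_p): M ≅ I[1,1], I[1,2], I[1,4], I[4,4], I[4,6], I[6,6]^3.
μ_θ-semistable layers: μ^(1)=27; μ^(2)=20; μ^(3)=13; μ^(4)=-1; μ^(5)=-15; μ^(6)=-22

((0, 0, 0, 2, 0, 0); (0, 1, 0, 0, 0, 0); (0, 0, 0, 1, 1, 1); (0, 1, 1, 0, 0, 0); (3, 0, 0, 0, 0, 0); (0, 0, 0, 0, 0, 3))


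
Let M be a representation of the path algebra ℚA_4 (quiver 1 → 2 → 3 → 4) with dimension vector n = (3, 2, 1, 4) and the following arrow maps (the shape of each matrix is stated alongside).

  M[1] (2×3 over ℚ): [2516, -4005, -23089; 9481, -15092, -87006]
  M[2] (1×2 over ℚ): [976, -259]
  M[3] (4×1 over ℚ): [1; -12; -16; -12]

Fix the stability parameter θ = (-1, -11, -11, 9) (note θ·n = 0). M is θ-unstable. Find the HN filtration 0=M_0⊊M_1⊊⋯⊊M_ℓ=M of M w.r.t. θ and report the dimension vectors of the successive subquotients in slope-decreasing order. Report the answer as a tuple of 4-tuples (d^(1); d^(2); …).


Barcode: M ≅ I[1,1], I[1,2], I[1,4], I[4,4]^3. HN layers by μ_θ (4 steps, strictly decreasing):
  μ^(1)=9; μ^(2)=-1; μ^(3)=-6; μ^(4)=-23/3

((0, 0, 0, 4); (1, 0, 0, 0); (1, 1, 0, 0); (1, 1, 1, 0))


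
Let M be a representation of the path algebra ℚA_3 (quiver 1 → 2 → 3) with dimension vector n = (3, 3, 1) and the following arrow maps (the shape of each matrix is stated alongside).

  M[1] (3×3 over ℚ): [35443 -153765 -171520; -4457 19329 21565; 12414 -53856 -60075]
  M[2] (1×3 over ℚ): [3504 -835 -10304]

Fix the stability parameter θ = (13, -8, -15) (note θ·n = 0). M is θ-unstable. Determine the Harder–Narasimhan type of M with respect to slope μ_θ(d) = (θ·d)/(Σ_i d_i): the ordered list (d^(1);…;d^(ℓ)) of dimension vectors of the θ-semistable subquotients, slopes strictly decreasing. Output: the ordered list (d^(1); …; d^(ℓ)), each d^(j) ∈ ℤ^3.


Barcode: M ≅ I[1,1], I[1,2], I[1,3], I[2,2]. HN layers by μ_θ (4 steps, strictly decreasing):
  μ^(1)=13; μ^(2)=5/2; μ^(3)=-10/3; μ^(4)=-8

((1, 0, 0); (1, 1, 0); (1, 1, 1); (0, 1, 0))


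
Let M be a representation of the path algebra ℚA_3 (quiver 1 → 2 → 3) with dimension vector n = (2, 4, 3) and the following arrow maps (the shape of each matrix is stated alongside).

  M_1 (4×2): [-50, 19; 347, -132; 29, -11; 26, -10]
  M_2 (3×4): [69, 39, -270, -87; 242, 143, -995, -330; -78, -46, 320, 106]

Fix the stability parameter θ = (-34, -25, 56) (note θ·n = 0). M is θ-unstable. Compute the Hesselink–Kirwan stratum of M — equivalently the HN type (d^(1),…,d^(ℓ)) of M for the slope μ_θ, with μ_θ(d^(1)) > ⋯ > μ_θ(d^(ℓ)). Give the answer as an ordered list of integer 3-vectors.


Barcode: M ≅ I[1,3]^2, I[2,2]^2, I[3,3]. HN layers by μ_θ (3 steps, strictly decreasing):
  μ^(1)=56; μ^(2)=-25; μ^(3)=-34

((0, 0, 3); (0, 4, 0); (2, 0, 0))


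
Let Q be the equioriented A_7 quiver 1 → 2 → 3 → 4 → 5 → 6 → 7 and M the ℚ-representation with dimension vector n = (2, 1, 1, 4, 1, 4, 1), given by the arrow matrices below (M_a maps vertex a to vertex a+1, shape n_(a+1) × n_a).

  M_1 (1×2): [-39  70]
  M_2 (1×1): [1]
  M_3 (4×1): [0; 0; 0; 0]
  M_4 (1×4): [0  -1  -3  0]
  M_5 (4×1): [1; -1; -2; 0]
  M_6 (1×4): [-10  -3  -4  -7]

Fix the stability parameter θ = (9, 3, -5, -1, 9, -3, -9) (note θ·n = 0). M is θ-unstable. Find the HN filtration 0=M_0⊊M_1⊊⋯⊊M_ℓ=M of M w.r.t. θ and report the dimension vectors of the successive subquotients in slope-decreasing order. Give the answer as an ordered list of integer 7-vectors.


Interval decomposition of M: I[1,1], I[1,3], I[4,4]^3, I[4,7], I[6,6]^3.
HN type (ℓ=4): μ^(1)=9; μ^(2)=7/3; μ^(3)=-1; μ^(4)=-3

((1, 0, 0, 0, 0, 0, 0); (1, 1, 1, 0, 0, 0, 0); (0, 0, 0, 4, 1, 1, 1); (0, 0, 0, 0, 0, 3, 0))


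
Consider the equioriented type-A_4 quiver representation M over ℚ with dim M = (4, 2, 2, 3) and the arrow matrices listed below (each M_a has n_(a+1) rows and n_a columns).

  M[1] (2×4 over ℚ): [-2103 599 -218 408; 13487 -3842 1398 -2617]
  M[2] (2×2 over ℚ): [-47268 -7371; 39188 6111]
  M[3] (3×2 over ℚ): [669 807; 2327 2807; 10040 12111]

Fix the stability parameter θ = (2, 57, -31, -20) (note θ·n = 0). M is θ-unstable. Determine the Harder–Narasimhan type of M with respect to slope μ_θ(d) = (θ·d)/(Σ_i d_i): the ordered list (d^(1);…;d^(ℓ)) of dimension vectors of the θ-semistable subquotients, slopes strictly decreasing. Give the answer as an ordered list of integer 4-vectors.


Interval decomposition of M: I[1,1]^2, I[1,2], I[1,4], I[3,4], I[4,4].
HN type (ℓ=4): μ^(1)=57; μ^(2)=2; μ^(3)=-20; μ^(4)=-31

((0, 1, 0, 0); (4, 1, 1, 1); (0, 0, 0, 2); (0, 0, 1, 0))


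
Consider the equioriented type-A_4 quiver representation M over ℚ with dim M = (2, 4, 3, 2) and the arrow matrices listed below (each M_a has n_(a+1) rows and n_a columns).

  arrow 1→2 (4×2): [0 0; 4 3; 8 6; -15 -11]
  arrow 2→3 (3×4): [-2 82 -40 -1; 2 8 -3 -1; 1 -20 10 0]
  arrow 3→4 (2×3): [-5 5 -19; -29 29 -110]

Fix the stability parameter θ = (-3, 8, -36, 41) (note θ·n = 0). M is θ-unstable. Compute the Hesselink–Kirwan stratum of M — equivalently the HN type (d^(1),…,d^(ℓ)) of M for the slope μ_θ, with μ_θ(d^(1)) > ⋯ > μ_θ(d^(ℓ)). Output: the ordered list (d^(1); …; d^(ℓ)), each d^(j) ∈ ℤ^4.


Via rank(M_{q-1}∘⋯∘M_p): M ≅ I[1,2], I[1,3], I[2,4]^2.
μ_θ-semistable layers: μ^(1)=41; μ^(2)=8; μ^(3)=-3; μ^(4)=-31/3; μ^(5)=-14

((0, 0, 0, 2); (0, 1, 0, 0); (1, 0, 0, 0); (1, 1, 1, 0); (0, 2, 2, 0))


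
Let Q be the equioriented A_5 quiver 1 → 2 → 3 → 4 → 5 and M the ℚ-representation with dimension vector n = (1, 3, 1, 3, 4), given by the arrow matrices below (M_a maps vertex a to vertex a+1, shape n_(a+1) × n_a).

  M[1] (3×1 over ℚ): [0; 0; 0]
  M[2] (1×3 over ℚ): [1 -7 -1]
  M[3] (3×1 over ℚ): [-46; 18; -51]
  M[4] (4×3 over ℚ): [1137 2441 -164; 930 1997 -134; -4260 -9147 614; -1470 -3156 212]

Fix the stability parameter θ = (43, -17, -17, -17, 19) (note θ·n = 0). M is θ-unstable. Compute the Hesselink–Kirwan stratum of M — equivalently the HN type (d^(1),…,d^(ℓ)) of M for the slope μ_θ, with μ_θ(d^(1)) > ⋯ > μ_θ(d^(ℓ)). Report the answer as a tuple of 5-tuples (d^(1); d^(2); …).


Via rank(M_{q-1}∘⋯∘M_p): M ≅ I[1,1], I[2,2]^2, I[2,4], I[4,5]^2, I[5,5]^2.
μ_θ-semistable layers: μ^(1)=43; μ^(2)=19; μ^(3)=-17

((1, 0, 0, 0, 0); (0, 0, 0, 0, 4); (0, 3, 1, 3, 0))


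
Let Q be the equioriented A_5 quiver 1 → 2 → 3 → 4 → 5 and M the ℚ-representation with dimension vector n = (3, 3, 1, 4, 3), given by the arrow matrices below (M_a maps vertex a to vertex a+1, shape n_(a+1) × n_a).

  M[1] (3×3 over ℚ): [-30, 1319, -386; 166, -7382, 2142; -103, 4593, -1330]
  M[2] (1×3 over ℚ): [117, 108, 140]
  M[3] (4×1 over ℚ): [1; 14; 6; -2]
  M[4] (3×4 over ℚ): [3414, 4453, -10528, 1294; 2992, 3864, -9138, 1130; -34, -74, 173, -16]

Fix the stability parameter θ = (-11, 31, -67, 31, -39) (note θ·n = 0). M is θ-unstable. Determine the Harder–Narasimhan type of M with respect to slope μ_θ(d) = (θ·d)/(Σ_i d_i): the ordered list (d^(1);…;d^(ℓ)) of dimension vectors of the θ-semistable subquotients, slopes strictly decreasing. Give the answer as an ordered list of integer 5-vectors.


Via rank(M_{q-1}∘⋯∘M_p): M ≅ I[1,2]^2, I[1,4], I[4,5]^3.
μ_θ-semistable layers: μ^(1)=31; μ^(2)=-4; μ^(3)=-11; μ^(4)=-47/3

((0, 2, 0, 1, 0); (0, 0, 0, 3, 3); (2, 0, 0, 0, 0); (1, 1, 1, 0, 0))


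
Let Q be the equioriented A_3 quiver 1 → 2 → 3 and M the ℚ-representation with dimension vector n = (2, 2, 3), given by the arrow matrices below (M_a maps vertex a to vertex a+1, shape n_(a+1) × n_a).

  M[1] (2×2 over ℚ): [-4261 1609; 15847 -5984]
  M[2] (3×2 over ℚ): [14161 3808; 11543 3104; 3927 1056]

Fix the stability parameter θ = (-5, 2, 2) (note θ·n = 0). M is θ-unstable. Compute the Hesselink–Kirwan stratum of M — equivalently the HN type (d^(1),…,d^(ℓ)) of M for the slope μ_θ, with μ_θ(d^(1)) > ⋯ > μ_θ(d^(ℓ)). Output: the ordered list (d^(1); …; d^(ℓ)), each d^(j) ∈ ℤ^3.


Interval decomposition of M: I[1,2], I[1,3], I[3,3]^2.
HN type (ℓ=2): μ^(1)=2; μ^(2)=-5

((0, 2, 3); (2, 0, 0))


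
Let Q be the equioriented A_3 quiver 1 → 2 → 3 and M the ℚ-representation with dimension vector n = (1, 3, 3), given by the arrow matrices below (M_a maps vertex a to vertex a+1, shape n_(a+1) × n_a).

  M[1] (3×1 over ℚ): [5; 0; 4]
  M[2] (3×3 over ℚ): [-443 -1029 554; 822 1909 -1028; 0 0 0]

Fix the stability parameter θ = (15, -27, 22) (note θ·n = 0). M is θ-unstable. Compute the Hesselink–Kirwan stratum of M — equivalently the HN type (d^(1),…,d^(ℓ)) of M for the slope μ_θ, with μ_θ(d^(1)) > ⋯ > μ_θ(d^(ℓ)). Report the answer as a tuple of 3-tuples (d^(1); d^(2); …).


Interval decomposition of M: I[1,3], I[2,2], I[2,3], I[3,3].
HN type (ℓ=3): μ^(1)=22; μ^(2)=-6; μ^(3)=-27

((0, 0, 3); (1, 1, 0); (0, 2, 0))


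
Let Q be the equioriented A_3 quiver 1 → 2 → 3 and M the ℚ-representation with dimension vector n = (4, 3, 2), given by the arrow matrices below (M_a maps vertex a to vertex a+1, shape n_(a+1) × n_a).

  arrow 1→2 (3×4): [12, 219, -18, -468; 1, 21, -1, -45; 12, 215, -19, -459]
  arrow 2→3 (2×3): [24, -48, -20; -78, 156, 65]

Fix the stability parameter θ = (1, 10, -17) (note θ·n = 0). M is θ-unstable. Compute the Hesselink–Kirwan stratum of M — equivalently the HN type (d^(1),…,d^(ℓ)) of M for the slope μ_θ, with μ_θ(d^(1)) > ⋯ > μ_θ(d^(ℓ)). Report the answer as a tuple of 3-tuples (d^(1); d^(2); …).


Via rank(M_{q-1}∘⋯∘M_p): M ≅ I[1,1], I[1,2]^2, I[1,3], I[3,3].
μ_θ-semistable layers: μ^(1)=10; μ^(2)=1; μ^(3)=-2; μ^(4)=-17

((0, 2, 0); (3, 0, 0); (1, 1, 1); (0, 0, 1))


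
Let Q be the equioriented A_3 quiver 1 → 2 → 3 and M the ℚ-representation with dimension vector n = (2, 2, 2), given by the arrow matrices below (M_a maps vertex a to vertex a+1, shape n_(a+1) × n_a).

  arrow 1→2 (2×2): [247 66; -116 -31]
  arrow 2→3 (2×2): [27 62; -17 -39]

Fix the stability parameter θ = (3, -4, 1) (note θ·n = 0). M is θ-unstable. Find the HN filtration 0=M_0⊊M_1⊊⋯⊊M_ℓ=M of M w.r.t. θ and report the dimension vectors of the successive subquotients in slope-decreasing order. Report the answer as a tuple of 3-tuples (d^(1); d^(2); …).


Via rank(M_{q-1}∘⋯∘M_p): M ≅ I[1,3]^2.
μ_θ-semistable layers: μ^(1)=1; μ^(2)=-1/2

((0, 0, 2); (2, 2, 0))


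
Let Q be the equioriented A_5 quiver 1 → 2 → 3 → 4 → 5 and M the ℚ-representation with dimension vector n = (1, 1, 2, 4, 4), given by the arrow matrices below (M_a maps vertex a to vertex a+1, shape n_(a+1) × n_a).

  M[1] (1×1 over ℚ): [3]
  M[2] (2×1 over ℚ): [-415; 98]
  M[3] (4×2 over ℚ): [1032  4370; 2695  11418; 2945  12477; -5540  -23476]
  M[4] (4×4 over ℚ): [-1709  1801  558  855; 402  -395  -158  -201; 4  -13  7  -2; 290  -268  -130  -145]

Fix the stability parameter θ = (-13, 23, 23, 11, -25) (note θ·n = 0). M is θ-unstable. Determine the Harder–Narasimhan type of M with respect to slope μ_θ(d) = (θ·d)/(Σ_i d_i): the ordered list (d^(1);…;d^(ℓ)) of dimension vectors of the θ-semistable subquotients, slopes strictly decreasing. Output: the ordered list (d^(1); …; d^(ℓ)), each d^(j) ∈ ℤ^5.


Interval decomposition of M: I[1,5], I[3,5], I[4,5]^2.
HN type (ℓ=4): μ^(1)=8; μ^(2)=3; μ^(3)=-7; μ^(4)=-13

((0, 1, 1, 1, 1); (0, 0, 1, 1, 1); (0, 0, 0, 2, 2); (1, 0, 0, 0, 0))


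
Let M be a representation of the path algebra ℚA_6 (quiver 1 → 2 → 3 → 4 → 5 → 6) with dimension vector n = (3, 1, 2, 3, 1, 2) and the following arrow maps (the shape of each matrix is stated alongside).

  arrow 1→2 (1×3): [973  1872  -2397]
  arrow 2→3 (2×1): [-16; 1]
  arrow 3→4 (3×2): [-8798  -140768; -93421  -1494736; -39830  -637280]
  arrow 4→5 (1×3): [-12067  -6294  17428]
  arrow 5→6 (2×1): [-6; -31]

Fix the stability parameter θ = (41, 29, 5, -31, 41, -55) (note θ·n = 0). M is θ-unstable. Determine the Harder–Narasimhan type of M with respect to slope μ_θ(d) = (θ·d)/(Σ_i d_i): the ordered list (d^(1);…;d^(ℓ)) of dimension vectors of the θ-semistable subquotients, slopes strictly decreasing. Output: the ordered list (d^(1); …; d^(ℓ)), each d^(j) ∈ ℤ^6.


Interval decomposition of M: I[1,1]^2, I[1,3], I[3,4], I[4,4], I[4,6], I[6,6].
HN type (ℓ=6): μ^(1)=41; μ^(2)=25; μ^(3)=-7; μ^(4)=-13; μ^(5)=-31; μ^(6)=-55

((2, 0, 0, 0, 0, 0); (1, 1, 1, 0, 0, 0); (0, 0, 0, 0, 1, 1); (0, 0, 1, 1, 0, 0); (0, 0, 0, 2, 0, 0); (0, 0, 0, 0, 0, 1))


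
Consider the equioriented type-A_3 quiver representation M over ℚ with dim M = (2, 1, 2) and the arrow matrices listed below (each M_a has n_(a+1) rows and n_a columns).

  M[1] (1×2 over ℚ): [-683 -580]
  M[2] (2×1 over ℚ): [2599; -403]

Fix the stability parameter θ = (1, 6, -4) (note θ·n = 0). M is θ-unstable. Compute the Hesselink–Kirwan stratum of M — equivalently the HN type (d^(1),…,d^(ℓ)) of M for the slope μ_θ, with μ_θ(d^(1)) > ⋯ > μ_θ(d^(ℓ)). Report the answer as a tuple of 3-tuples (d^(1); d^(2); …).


Barcode: M ≅ I[1,1], I[1,3], I[3,3]. HN layers by μ_θ (2 steps, strictly decreasing):
  μ^(1)=1; μ^(2)=-4

((2, 1, 1); (0, 0, 1))


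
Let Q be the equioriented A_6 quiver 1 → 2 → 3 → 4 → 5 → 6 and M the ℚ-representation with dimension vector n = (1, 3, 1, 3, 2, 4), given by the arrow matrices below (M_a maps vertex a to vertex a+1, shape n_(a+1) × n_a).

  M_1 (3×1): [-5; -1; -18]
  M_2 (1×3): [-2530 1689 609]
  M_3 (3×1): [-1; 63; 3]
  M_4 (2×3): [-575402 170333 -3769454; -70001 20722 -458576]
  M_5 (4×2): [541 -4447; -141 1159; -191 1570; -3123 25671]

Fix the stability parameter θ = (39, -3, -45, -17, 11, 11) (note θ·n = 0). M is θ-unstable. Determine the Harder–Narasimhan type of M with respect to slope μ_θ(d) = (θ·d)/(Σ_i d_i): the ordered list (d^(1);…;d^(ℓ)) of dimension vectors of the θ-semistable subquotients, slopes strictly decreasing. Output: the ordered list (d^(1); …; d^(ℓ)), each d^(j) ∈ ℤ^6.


Via rank(M_{q-1}∘⋯∘M_p): M ≅ I[1,6], I[2,2]^2, I[4,4], I[4,6], I[6,6]^2.
μ_θ-semistable layers: μ^(1)=11; μ^(2)=-3; μ^(3)=-13/2; μ^(4)=-17

((0, 0, 0, 0, 2, 4); (0, 2, 0, 0, 0, 0); (1, 1, 1, 1, 0, 0); (0, 0, 0, 2, 0, 0))


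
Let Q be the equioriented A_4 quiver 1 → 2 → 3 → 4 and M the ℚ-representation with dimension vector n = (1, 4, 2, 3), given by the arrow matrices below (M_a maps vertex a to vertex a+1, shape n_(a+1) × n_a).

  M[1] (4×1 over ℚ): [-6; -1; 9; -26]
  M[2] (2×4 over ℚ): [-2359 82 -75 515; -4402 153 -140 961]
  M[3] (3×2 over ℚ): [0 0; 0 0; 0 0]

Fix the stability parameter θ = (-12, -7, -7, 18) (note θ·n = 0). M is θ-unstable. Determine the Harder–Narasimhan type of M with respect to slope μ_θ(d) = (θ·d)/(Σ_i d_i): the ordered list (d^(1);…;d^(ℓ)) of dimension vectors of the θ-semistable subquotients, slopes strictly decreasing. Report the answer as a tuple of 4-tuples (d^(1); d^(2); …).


Barcode: M ≅ I[1,3], I[2,2]^2, I[2,3], I[4,4]^3. HN layers by μ_θ (3 steps, strictly decreasing):
  μ^(1)=18; μ^(2)=-7; μ^(3)=-12

((0, 0, 0, 3); (0, 4, 2, 0); (1, 0, 0, 0))


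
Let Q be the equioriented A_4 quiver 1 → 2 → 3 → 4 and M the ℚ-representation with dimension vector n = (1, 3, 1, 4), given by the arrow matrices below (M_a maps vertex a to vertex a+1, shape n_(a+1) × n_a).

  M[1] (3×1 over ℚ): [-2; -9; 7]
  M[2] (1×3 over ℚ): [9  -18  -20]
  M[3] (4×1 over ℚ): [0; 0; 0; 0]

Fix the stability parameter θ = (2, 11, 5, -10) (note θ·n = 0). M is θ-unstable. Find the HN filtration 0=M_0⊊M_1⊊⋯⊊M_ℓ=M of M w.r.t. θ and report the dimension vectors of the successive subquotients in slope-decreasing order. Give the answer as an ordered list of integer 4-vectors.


Via rank(M_{q-1}∘⋯∘M_p): M ≅ I[1,3], I[2,2]^2, I[4,4]^4.
μ_θ-semistable layers: μ^(1)=11; μ^(2)=8; μ^(3)=2; μ^(4)=-10

((0, 2, 0, 0); (0, 1, 1, 0); (1, 0, 0, 0); (0, 0, 0, 4))


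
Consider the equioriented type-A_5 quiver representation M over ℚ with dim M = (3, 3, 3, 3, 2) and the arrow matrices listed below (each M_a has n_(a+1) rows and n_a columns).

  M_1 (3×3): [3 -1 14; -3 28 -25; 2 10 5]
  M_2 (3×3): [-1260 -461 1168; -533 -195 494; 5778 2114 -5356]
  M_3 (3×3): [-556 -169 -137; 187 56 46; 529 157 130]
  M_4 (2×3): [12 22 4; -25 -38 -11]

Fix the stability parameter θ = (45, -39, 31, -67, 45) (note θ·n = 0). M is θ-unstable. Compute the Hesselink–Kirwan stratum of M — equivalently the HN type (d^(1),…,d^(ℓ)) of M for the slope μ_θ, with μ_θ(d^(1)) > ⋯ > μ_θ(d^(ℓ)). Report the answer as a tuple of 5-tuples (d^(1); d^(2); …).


Interval decomposition of M: I[1,2], I[1,4], I[1,5], I[3,5].
HN type (ℓ=4): μ^(1)=45; μ^(2)=3; μ^(3)=-15/2; μ^(4)=-18

((0, 0, 0, 0, 2); (1, 1, 0, 0, 0); (2, 2, 2, 2, 0); (0, 0, 1, 1, 0))


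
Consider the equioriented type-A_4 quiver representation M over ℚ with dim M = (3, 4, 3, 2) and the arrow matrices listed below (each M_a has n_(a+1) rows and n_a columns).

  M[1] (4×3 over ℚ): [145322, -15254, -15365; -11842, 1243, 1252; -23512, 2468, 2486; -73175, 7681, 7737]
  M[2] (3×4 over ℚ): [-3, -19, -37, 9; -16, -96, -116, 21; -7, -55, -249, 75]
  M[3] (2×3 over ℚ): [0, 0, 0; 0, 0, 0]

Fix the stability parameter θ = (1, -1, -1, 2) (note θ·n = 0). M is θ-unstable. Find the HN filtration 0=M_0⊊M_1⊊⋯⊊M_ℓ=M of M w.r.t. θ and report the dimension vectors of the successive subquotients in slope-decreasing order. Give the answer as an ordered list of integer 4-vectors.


Barcode: M ≅ I[1,2], I[1,3]^2, I[2,2], I[3,3], I[4,4]^2. HN layers by μ_θ (4 steps, strictly decreasing):
  μ^(1)=2; μ^(2)=0; μ^(3)=-1/3; μ^(4)=-1

((0, 0, 0, 2); (1, 1, 0, 0); (2, 2, 2, 0); (0, 1, 1, 0))


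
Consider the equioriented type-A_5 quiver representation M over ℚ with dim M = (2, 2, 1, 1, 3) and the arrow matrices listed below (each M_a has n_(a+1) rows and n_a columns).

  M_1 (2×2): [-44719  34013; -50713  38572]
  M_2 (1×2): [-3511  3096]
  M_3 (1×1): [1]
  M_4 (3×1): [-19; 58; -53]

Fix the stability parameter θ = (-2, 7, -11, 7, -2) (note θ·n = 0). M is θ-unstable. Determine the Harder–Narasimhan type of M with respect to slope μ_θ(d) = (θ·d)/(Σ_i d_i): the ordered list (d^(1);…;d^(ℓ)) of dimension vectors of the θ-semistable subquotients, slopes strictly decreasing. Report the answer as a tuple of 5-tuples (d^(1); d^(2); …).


Via rank(M_{q-1}∘⋯∘M_p): M ≅ I[1,2], I[1,5], I[5,5]^2.
μ_θ-semistable layers: μ^(1)=7; μ^(2)=5/2; μ^(3)=-2

((0, 1, 0, 0, 0); (0, 0, 0, 1, 1); (2, 1, 1, 0, 2))


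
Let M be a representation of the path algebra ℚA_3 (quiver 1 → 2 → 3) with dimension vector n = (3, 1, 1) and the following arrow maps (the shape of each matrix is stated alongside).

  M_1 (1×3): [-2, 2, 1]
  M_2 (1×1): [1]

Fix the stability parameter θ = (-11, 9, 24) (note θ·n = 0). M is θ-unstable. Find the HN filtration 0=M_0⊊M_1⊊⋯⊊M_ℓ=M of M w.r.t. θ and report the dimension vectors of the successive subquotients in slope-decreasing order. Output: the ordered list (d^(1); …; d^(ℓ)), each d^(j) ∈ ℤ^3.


Via rank(M_{q-1}∘⋯∘M_p): M ≅ I[1,1]^2, I[1,3].
μ_θ-semistable layers: μ^(1)=24; μ^(2)=9; μ^(3)=-11

((0, 0, 1); (0, 1, 0); (3, 0, 0))


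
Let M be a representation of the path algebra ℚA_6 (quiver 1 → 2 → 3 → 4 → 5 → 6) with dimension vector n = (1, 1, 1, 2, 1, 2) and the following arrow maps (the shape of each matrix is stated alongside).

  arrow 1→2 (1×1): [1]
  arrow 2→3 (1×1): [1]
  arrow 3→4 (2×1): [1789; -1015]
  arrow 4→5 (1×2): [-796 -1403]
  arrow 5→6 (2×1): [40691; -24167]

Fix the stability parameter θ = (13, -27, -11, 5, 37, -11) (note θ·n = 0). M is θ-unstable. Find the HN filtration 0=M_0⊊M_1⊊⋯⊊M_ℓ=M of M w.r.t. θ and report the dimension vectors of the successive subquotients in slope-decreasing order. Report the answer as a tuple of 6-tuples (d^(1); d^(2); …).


Via rank(M_{q-1}∘⋯∘M_p): M ≅ I[1,6], I[4,4], I[6,6].
μ_θ-semistable layers: μ^(1)=13; μ^(2)=5; μ^(3)=-25/3; μ^(4)=-11

((0, 0, 0, 0, 1, 1); (0, 0, 0, 2, 0, 0); (1, 1, 1, 0, 0, 0); (0, 0, 0, 0, 0, 1))


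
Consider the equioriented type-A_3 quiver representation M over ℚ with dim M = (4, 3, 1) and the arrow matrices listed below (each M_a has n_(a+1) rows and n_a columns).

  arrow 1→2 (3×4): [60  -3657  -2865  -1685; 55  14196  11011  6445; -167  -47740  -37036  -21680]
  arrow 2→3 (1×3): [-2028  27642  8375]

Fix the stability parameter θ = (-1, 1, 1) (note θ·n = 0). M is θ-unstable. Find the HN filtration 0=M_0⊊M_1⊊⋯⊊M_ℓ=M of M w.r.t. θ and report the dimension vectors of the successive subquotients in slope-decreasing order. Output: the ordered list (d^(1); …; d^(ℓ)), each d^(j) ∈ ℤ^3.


Barcode: M ≅ I[1,1], I[1,2]^2, I[1,3]. HN layers by μ_θ (2 steps, strictly decreasing):
  μ^(1)=1; μ^(2)=-1

((0, 3, 1); (4, 0, 0))


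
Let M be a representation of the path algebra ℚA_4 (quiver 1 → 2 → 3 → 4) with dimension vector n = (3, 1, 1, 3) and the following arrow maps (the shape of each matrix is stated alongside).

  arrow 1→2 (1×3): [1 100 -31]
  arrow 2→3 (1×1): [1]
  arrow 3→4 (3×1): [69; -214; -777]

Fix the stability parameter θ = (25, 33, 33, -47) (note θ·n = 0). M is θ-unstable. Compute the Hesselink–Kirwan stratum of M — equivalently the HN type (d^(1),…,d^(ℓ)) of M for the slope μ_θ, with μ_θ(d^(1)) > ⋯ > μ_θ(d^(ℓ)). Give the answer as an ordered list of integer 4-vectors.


Barcode: M ≅ I[1,1]^2, I[1,4], I[4,4]^2. HN layers by μ_θ (3 steps, strictly decreasing):
  μ^(1)=25; μ^(2)=11; μ^(3)=-47

((2, 0, 0, 0); (1, 1, 1, 1); (0, 0, 0, 2))


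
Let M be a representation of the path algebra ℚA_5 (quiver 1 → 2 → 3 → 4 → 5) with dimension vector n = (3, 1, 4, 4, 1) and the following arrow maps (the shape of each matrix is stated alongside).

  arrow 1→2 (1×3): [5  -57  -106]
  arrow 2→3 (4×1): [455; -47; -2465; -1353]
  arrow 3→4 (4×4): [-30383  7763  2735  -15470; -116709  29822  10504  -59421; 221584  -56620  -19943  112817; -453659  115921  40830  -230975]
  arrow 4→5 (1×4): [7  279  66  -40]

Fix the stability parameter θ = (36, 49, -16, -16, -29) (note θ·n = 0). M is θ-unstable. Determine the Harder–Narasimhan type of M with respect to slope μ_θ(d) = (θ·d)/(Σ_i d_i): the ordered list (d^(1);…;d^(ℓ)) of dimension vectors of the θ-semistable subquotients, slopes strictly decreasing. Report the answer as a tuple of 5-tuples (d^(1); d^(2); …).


Barcode: M ≅ I[1,1]^2, I[1,5], I[3,3], I[3,4]^2, I[4,4]. HN layers by μ_θ (3 steps, strictly decreasing):
  μ^(1)=36; μ^(2)=24/5; μ^(3)=-16

((2, 0, 0, 0, 0); (1, 1, 1, 1, 1); (0, 0, 3, 3, 0))


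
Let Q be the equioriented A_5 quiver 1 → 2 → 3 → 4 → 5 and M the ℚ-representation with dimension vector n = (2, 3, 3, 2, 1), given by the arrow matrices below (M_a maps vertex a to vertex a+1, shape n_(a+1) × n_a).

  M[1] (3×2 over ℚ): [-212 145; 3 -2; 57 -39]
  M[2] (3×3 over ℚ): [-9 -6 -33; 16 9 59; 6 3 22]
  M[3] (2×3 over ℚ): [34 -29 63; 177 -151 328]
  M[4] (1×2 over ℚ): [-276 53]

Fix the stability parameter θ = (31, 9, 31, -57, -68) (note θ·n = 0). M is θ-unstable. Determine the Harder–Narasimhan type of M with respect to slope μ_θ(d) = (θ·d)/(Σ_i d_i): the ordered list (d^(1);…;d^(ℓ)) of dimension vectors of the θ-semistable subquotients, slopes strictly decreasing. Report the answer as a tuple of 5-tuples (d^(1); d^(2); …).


Interval decomposition of M: I[1,3], I[1,5], I[2,4].
HN type (ℓ=4): μ^(1)=31; μ^(2)=20; μ^(3)=-17/3; μ^(4)=-54/5

((0, 0, 1, 0, 0); (1, 1, 0, 0, 0); (0, 1, 1, 1, 0); (1, 1, 1, 1, 1))


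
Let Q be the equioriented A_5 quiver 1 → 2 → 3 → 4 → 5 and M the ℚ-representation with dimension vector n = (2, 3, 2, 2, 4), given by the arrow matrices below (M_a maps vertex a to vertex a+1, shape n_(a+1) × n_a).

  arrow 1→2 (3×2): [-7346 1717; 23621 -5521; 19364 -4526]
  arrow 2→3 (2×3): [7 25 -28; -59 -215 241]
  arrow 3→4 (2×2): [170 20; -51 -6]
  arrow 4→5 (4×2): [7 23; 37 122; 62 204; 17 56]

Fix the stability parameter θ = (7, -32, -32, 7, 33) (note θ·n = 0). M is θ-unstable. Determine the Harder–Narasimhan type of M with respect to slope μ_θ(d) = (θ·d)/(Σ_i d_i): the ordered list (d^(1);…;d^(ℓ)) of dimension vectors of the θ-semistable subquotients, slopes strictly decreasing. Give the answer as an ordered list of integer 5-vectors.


Barcode: M ≅ I[1,2], I[1,5], I[2,3], I[4,5], I[5,5]^2. HN layers by μ_θ (5 steps, strictly decreasing):
  μ^(1)=33; μ^(2)=7; μ^(3)=-25/2; μ^(4)=-19; μ^(5)=-32

((0, 0, 0, 0, 4); (0, 0, 0, 2, 0); (1, 1, 0, 0, 0); (1, 1, 1, 0, 0); (0, 1, 1, 0, 0))


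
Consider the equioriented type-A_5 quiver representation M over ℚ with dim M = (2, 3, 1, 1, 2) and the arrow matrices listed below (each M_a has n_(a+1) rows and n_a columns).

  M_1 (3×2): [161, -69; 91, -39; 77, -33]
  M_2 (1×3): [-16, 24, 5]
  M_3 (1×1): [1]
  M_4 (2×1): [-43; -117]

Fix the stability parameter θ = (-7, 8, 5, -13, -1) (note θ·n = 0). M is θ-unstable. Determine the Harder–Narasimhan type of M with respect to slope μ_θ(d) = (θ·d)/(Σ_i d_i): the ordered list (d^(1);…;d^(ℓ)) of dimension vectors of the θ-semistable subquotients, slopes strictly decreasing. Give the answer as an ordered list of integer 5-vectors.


Interval decomposition of M: I[1,1], I[1,5], I[2,2]^2, I[5,5].
HN type (ℓ=4): μ^(1)=8; μ^(2)=-1/4; μ^(3)=-1; μ^(4)=-7

((0, 2, 0, 0, 0); (0, 1, 1, 1, 1); (0, 0, 0, 0, 1); (2, 0, 0, 0, 0))


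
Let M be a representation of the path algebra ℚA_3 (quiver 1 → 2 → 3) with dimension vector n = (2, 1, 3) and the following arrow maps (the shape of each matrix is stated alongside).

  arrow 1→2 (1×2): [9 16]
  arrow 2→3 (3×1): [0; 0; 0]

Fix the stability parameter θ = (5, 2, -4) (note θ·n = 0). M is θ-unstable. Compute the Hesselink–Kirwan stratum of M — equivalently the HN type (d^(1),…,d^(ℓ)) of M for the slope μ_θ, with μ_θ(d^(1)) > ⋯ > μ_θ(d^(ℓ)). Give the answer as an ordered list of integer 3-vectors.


Via rank(M_{q-1}∘⋯∘M_p): M ≅ I[1,1], I[1,2], I[3,3]^3.
μ_θ-semistable layers: μ^(1)=5; μ^(2)=7/2; μ^(3)=-4

((1, 0, 0); (1, 1, 0); (0, 0, 3))


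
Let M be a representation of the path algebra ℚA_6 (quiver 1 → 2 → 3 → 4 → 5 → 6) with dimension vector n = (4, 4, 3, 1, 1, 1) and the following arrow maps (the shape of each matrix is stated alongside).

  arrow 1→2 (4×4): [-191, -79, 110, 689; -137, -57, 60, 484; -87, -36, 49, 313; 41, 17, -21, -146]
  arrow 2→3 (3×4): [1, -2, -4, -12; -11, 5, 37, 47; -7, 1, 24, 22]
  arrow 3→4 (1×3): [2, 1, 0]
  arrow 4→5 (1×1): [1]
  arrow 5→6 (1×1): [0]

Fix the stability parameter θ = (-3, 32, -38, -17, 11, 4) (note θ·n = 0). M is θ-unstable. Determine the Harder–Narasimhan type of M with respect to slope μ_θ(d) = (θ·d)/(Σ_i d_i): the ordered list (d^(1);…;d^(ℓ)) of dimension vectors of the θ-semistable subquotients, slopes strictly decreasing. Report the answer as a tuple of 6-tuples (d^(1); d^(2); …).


Barcode: M ≅ I[1,2], I[1,3]^2, I[1,5], I[6,6]. HN layers by μ_θ (5 steps, strictly decreasing):
  μ^(1)=32; μ^(2)=11; μ^(3)=4; μ^(4)=-3; μ^(5)=-13/2

((0, 1, 0, 0, 0, 0); (0, 0, 0, 0, 1, 0); (0, 0, 0, 0, 0, 1); (3, 2, 2, 0, 0, 0); (1, 1, 1, 1, 0, 0))


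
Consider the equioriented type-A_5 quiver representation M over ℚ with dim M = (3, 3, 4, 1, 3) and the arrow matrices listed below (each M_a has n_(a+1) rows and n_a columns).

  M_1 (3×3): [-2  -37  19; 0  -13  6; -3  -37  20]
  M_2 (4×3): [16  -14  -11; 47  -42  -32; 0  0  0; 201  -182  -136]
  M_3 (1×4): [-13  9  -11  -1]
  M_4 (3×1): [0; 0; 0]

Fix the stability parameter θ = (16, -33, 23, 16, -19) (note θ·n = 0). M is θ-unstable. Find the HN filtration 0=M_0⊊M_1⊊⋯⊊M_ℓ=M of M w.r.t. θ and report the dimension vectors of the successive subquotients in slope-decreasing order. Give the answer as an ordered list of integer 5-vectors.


Via rank(M_{q-1}∘⋯∘M_p): M ≅ I[1,2], I[1,3], I[1,4], I[3,3]^2, I[5,5]^3.
μ_θ-semistable layers: μ^(1)=23; μ^(2)=39/2; μ^(3)=-17/2; μ^(4)=-19

((0, 0, 3, 0, 0); (0, 0, 1, 1, 0); (3, 3, 0, 0, 0); (0, 0, 0, 0, 3))


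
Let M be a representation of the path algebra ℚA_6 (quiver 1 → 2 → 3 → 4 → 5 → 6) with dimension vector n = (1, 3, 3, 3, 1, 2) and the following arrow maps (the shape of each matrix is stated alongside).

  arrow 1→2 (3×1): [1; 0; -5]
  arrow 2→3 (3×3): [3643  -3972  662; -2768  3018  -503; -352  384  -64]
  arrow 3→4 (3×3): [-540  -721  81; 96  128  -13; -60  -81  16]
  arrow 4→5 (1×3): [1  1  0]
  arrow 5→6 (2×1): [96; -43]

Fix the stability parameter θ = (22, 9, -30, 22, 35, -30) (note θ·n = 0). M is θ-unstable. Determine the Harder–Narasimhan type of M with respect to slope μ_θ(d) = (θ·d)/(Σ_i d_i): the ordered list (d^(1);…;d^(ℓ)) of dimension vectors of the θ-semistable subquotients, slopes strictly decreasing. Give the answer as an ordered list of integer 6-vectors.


Interval decomposition of M: I[1,6], I[2,2], I[2,3], I[3,4], I[4,4], I[6,6].
HN type (ℓ=5): μ^(1)=22; μ^(2)=9; μ^(3)=1/3; μ^(4)=-21/2; μ^(5)=-30

((0, 0, 0, 2, 0, 0); (0, 1, 0, 1, 1, 1); (1, 1, 1, 0, 0, 0); (0, 1, 1, 0, 0, 0); (0, 0, 1, 0, 0, 1))


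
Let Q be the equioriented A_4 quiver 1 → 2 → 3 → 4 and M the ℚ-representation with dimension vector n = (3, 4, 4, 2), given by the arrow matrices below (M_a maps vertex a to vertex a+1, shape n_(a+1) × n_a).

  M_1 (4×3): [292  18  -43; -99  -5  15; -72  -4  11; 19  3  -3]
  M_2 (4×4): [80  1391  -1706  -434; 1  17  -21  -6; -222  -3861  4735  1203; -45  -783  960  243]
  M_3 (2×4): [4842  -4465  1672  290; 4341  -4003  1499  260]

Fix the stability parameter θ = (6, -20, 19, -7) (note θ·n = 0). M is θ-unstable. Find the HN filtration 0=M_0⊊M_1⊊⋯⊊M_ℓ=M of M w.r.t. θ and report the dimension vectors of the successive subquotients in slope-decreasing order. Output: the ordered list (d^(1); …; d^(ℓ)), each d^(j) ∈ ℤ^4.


Interval decomposition of M: I[1,3], I[1,4]^2, I[2,2], I[3,3].
HN type (ℓ=4): μ^(1)=19; μ^(2)=6; μ^(3)=-7; μ^(4)=-20

((0, 0, 2, 0); (0, 0, 2, 2); (3, 3, 0, 0); (0, 1, 0, 0))


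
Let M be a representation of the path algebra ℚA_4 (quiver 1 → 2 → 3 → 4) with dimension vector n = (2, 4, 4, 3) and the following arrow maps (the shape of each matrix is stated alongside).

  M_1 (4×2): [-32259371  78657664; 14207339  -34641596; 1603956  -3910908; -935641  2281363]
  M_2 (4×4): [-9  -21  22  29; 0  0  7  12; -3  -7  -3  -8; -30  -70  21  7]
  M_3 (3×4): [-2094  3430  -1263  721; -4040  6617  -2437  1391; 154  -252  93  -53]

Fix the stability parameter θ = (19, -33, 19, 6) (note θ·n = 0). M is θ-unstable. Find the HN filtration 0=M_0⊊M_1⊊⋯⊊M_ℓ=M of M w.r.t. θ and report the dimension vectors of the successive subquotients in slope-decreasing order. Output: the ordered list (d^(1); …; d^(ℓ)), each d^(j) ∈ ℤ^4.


Via rank(M_{q-1}∘⋯∘M_p): M ≅ I[1,2], I[1,4], I[2,4]^2, I[3,3].
μ_θ-semistable layers: μ^(1)=19; μ^(2)=25/2; μ^(3)=-7; μ^(4)=-33

((0, 0, 1, 0); (0, 0, 3, 3); (2, 2, 0, 0); (0, 2, 0, 0))


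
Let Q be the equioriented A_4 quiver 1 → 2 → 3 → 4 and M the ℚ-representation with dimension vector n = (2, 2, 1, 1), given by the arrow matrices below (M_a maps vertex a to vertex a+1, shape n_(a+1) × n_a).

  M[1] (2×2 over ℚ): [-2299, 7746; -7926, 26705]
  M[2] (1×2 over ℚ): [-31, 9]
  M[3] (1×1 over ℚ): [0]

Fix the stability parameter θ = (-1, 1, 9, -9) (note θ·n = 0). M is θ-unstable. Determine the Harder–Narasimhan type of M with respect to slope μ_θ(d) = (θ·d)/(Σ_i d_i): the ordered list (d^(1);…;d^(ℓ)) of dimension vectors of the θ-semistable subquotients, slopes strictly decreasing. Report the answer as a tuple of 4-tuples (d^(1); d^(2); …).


Interval decomposition of M: I[1,2], I[1,3], I[4,4].
HN type (ℓ=4): μ^(1)=9; μ^(2)=1; μ^(3)=-1; μ^(4)=-9

((0, 0, 1, 0); (0, 2, 0, 0); (2, 0, 0, 0); (0, 0, 0, 1))


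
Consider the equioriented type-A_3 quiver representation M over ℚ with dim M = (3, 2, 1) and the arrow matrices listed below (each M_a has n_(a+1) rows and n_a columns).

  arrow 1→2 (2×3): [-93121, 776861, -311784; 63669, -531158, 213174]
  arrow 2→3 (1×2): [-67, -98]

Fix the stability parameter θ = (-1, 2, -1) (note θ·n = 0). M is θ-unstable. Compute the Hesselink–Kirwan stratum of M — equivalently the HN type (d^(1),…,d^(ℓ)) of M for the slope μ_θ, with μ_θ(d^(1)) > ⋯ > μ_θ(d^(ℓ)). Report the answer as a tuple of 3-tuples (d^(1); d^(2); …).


Via rank(M_{q-1}∘⋯∘M_p): M ≅ I[1,1], I[1,2], I[1,3].
μ_θ-semistable layers: μ^(1)=2; μ^(2)=1/2; μ^(3)=-1

((0, 1, 0); (0, 1, 1); (3, 0, 0))


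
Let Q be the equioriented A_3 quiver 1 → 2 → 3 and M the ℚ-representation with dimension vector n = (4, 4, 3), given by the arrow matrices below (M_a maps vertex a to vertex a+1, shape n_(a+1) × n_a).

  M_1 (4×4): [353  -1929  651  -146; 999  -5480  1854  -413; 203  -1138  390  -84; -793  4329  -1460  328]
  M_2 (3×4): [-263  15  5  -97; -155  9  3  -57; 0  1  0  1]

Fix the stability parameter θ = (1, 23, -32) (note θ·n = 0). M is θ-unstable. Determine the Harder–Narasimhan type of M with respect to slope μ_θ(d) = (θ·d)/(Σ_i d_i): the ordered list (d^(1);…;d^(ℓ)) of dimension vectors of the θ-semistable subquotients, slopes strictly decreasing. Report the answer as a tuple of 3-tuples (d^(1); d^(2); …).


Barcode: M ≅ I[1,2], I[1,3]^3. HN layers by μ_θ (3 steps, strictly decreasing):
  μ^(1)=23; μ^(2)=1; μ^(3)=-8/3

((0, 1, 0); (1, 0, 0); (3, 3, 3))


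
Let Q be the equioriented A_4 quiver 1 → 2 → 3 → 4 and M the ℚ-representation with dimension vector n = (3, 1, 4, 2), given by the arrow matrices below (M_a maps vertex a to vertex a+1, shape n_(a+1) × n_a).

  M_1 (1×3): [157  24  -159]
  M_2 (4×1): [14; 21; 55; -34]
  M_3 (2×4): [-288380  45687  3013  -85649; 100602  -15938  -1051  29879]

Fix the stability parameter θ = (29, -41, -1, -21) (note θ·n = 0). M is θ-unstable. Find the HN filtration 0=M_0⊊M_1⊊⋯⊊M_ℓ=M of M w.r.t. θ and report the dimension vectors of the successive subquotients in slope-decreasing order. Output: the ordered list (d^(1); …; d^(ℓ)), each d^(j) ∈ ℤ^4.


Via rank(M_{q-1}∘⋯∘M_p): M ≅ I[1,1]^2, I[1,4], I[3,3]^2, I[3,4].
μ_θ-semistable layers: μ^(1)=29; μ^(2)=-1; μ^(3)=-17/2; μ^(4)=-11

((2, 0, 0, 0); (0, 0, 2, 0); (1, 1, 1, 1); (0, 0, 1, 1))


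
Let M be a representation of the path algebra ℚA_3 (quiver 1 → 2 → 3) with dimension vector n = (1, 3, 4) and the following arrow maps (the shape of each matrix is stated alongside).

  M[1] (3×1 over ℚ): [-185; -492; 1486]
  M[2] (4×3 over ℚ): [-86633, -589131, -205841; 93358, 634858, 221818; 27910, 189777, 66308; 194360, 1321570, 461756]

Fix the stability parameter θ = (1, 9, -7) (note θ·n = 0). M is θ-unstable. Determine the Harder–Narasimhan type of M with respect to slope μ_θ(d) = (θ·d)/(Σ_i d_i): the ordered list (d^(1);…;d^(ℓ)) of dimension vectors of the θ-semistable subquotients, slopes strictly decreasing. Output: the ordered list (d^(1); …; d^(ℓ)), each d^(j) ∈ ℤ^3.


Interval decomposition of M: I[1,3], I[2,3]^2, I[3,3].
HN type (ℓ=2): μ^(1)=1; μ^(2)=-7

((1, 3, 3); (0, 0, 1))


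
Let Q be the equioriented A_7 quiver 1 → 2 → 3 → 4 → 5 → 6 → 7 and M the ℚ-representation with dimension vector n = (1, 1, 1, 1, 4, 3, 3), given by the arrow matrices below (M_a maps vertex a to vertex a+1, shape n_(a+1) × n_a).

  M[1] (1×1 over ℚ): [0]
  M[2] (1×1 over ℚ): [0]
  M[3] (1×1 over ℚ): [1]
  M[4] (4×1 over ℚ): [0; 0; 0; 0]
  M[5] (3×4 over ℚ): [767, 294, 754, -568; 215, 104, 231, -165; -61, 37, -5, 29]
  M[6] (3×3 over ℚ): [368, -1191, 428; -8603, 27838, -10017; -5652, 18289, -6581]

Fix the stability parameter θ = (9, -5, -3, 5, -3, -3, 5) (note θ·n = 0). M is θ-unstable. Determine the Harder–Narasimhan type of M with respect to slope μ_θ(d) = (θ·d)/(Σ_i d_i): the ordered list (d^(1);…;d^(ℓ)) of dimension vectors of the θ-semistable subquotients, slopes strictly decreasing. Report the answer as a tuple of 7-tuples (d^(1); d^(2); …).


Interval decomposition of M: I[1,1], I[2,2], I[3,4], I[5,5], I[5,7]^3.
HN type (ℓ=4): μ^(1)=9; μ^(2)=5; μ^(3)=-3; μ^(4)=-5

((1, 0, 0, 0, 0, 0, 0); (0, 0, 0, 1, 0, 0, 3); (0, 0, 1, 0, 4, 3, 0); (0, 1, 0, 0, 0, 0, 0))
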